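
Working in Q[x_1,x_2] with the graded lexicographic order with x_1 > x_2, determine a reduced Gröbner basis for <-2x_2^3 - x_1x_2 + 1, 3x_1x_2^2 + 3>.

f_1 = -2x_2^3 - x_1x_2 + 1, LT = x_2^3.
f_2 = 3x_1x_2^2 + 3, LT = x_1x_2^2.

S(f_1,f_2): lcm = x_1x_2^3. S = 1/2x_1^2x_2 - 1/2x_1 - x_2.
  leading term x_1^2x_2: no divisor's leading term divides it; move 1/2x_1^2x_2 to the remainder.
  leading term x_1: no divisor's leading term divides it; move -1/2x_1 to the remainder.
  leading term x_2: no divisor's leading term divides it; move -x_2 to the remainder.
  remainder 1/2x_1^2x_2 - 1/2x_1 - x_2 ≠ 0; add g_3 = 1/2x_1^2x_2 - 1/2x_1 - x_2 to the basis.

S(f_2,g_3): lcm = x_1^2x_2^2. S = x_1x_2 + 2x_2^2 + x_1.
  leading term x_1x_2: no divisor's leading term divides it; move x_1x_2 to the remainder.
  leading term x_2^2: no divisor's leading term divides it; move 2x_2^2 to the remainder.
  leading term x_1: no divisor's leading term divides it; move x_1 to the remainder.
  remainder x_1x_2 + 2x_2^2 + x_1 ≠ 0; add g_4 = x_1x_2 + 2x_2^2 + x_1 to the basis.

S(g_3,g_4): lcm = x_1^2x_2. S = -2x_1x_2^2 - x_1^2 - x_1 - 2x_2.
  leading term x_1x_2^2: subtract (-2/3)·f_2 from -2x_1x_2^2 - x_1^2 - x_1 - 2x_2 → -x_1^2 - x_1 - 2x_2 + 2
  leading term x_1^2: no divisor's leading term divides it; move -x_1^2 to the remainder.
  leading term x_1: no divisor's leading term divides it; move -x_1 to the remainder.
  leading term x_2: no divisor's leading term divides it; move -2x_2 to the remainder.
  leading term 1: no divisor's leading term divides it; move 2 to the remainder.
  remainder -x_1^2 - x_1 - 2x_2 + 2 ≠ 0; add g_5 = -x_1^2 - x_1 - 2x_2 + 2 to the basis.

The other S-polynomials (S(f_1,g_3), S(f_1,g_4), S(f_2,g_4), S(f_1,g_5), S(f_2,g_5), S(g_3,g_5), S(g_4,g_5)) all reduce to 0 modulo the current basis, so we have a Gröbner basis.
Inter-reduce: drop elements whose leading term is divisible by another's, tail-reduce, and make monic.

G = {x_2^3 - x_2^2 - 1/2x_1 - 1/2, x_1^2 + x_1 + 2x_2 - 2, x_1x_2 + 2x_2^2 + x_1}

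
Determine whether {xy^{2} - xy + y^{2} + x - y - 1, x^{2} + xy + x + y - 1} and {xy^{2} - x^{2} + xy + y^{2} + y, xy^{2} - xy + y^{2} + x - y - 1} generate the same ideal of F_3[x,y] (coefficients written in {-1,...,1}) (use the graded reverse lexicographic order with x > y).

Yes, the ideals are equal.

For a fixed monomial order, each ideal has a unique reduced Gröbner basis; comparing bases decides equality.
Buchberger on the first generating set:
f_1 = xy^{2} - xy + y^{2} + x - y - 1, LT = xy^{2}.
f_2 = x^{2} + xy + x + y - 1, LT = x^{2}.

S(f_1,f_2): lcm = x^{2}y^{2}. S = -xy^{3} - x^{2}y - y^{3} + x^{2} - xy + y^{2} - x.
  leading term xy^{3}: subtract (-y)·f_1 from -xy^{3} - x^{2}y - y^{3} + x^{2} - xy + y^{2} - x → -x^{2}y - xy^{2} + x^{2} - x - y
  leading term x^{2}y: subtract (-y)·f_2 from -x^{2}y - xy^{2} + x^{2} - x - y → x^{2} + xy + y^{2} - x + y
  leading term x^{2}: subtract (1)·f_2 from x^{2} + xy + y^{2} - x + y → y^{2} + x + 1
  leading term y^{2}: no divisor's leading term divides it; move y^{2} to the remainder.
  leading term x: no divisor's leading term divides it; move x to the remainder.
  leading term 1: no divisor's leading term divides it; move 1 to the remainder.
  remainder y^{2} + x + 1 ≠ 0; add g_3 = y^{2} + x + 1 to the basis.

The other S-polynomials (S(f_1,g_3), S(f_2,g_3)) all reduce to 0 modulo the current basis, so we have a Gröbner basis.
Inter-reduce: drop elements whose leading term is divisible by another's, tail-reduce, and make monic.
Reduced Gröbner basis: {x^{2} + xy + x + y - 1, y^{2} + x + 1}.

Buchberger on the second generating set:
h_1 = xy^{2} - x^{2} + xy + y^{2} + y, LT = xy^{2}.
h_2 = xy^{2} - xy + y^{2} + x - y - 1, LT = xy^{2}.

S(h_1,h_2): lcm = xy^{2}. S = -x^{2} - xy - x - y + 1.
  leading term x^{2}: no divisor's leading term divides it; move -x^{2} to the remainder.
  leading term xy: no divisor's leading term divides it; move -xy to the remainder.
  leading term x: no divisor's leading term divides it; move -x to the remainder.
  leading term y: no divisor's leading term divides it; move -y to the remainder.
  leading term 1: no divisor's leading term divides it; move 1 to the remainder.
  remainder -x^{2} - xy - x - y + 1 ≠ 0; add k_3 = -x^{2} - xy - x - y + 1 to the basis.

S(h_1,k_3): lcm = x^{2}y^{2}. S = -xy^{3} - x^{3} + x^{2}y - y^{3} + xy + y^{2}.
  leading term xy^{3}: subtract (-y)·h_1 from -xy^{3} - x^{3} + x^{2}y - y^{3} + xy + y^{2} → -x^{3} + xy^{2} + xy - y^{2}
  leading term x^{3}: subtract (x)·k_3 from -x^{3} + xy^{2} + xy - y^{2} → x^{2}y + xy^{2} + x^{2} - xy - y^{2} - x
  leading term x^{2}y: subtract (-y)·k_3 from x^{2}y + xy^{2} + x^{2} - xy - y^{2} - x → x^{2} + xy + y^{2} - x + y
  leading term x^{2}: subtract (-1)·k_3 from x^{2} + xy + y^{2} - x + y → y^{2} + x + 1
  leading term y^{2}: no divisor's leading term divides it; move y^{2} to the remainder.
  leading term x: no divisor's leading term divides it; move x to the remainder.
  leading term 1: no divisor's leading term divides it; move 1 to the remainder.
  remainder y^{2} + x + 1 ≠ 0; add k_4 = y^{2} + x + 1 to the basis.

The other S-polynomials (S(h_2,k_3), S(h_1,k_4), S(h_2,k_4), S(k_3,k_4)) all reduce to 0 modulo the current basis, so we have a Gröbner basis.
Inter-reduce: drop elements whose leading term is divisible by another's, tail-reduce, and make monic.
Reduced Gröbner basis: {x^{2} + xy + x + y - 1, y^{2} + x + 1}.

These coincide, so the ideals are equal.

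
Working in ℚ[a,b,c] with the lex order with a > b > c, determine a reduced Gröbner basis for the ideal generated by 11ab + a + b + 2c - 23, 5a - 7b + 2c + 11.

G = {a - 7/5b + ⅖c + 11/5, b² - 2/7bc - 109/77b + 8/77c - 18/11}

f_1 = 11ab + a + b + 2c - 23, LT = ab.
f_2 = 5a - 7b + 2c + 11, LT = a.

S(f_1,f_2): lcm = ab. S = 1/11a + 7/5b² - ⅖bc - 116/55b + 2/11c - 23/11.
  leading term a: subtract (1/55)·f_2 from 1/11a + 7/5b² - ⅖bc - 116/55b + 2/11c - 23/11 → 7/5b² - ⅖bc - 109/55b + 8/55c - 126/55
  leading term b²: no divisor's leading term divides it; move 7/5b² to the remainder.
  leading term bc: no divisor's leading term divides it; move -⅖bc to the remainder.
  leading term b: no divisor's leading term divides it; move -109/55b to the remainder.
  leading term c: no divisor's leading term divides it; move 8/55c to the remainder.
  leading term 1: no divisor's leading term divides it; move -126/55 to the remainder.
  remainder 7/5b² - ⅖bc - 109/55b + 8/55c - 126/55 ≠ 0; add g_3 = 7/5b² - ⅖bc - 109/55b + 8/55c - 126/55 to the basis.

S(f_1,g_3): lcm = ab². S = 2/7abc + 116/77ab - 8/77ac + 18/11a + 1/11b² + 2/11bc - 23/11b.
  leading term abc: subtract (2/77c)·f_1 from 2/7abc + 116/77ab - 8/77ac + 18/11a + 1/11b² + 2/11bc - 23/11b → 116/77ab - 10/77ac + 18/11a + 1/11b² + 12/77bc - 23/11b - 4/77c² + 46/77c
  leading term ab: subtract (116/847)·f_1 from 116/77ab - 10/77ac + 18/11a + 1/11b² + 12/77bc - 23/11b - 4/77c² + 46/77c → -10/77ac + 1270/847a + 1/11b² + 12/77bc - 1887/847b - 4/77c² + 274/847c + 2668/847
  leading term ac: subtract (-2/77c)·f_2 from -10/77ac + 1270/847a + 1/11b² + 12/77bc - 1887/847b - 4/77c² + 274/847c + 2668/847 → 1270/847a + 1/11b² - 2/77bc - 1887/847b + 516/847c + 2668/847
  leading term a: subtract (254/847)·f_2 from 1270/847a + 1/11b² - 2/77bc - 1887/847b + 516/847c + 2668/847 → 1/11b² - 2/77bc - 109/847b + 8/847c - 18/121
  leading term b²: subtract (5/77)·g_3 from 1/11b² - 2/77bc - 109/847b + 8/847c - 18/121 → 0
  remainder 0.

S(f_2,g_3): leading monomials are coprime, so the S-polynomial reduces to 0 (Buchberger's first criterion).
Every S-polynomial of the final basis reduces to 0, so we have a Gröbner basis.
Inter-reduce: drop elements whose leading term is divisible by another's, tail-reduce, and make monic.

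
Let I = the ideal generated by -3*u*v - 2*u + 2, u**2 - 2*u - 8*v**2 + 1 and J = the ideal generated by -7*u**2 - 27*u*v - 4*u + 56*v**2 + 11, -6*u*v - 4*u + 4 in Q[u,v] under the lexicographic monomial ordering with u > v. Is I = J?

Two ideals are equal iff their reduced Gröbner bases coincide (the reduced basis is unique for a fixed ordering).
Buchberger on the first generating set:
f_1 = -3*u*v - 2*u + 2, LT = u*v.
f_2 = u**2 - 2*u - 8*v**2 + 1, LT = u**2.

S(f_1,f_2): lcm = u**2*v. S = 2/3*u**2 + 2*u*v - 2/3*u + 8*v**3 - v.
  reduce S modulo (f_1, f_2):
  remainder -2/3*u + 8*v**3 + 16/3*v**2 - v + 2/3 ≠ 0; add g_3 = -2/3*u + 8*v**3 + 16/3*v**2 - v + 2/3 to the basis.

S(f_1,g_3): lcm = u*v. S = 2/3*u + 12*v**4 + 8*v**3 - 3/2*v**2 + v - 2/3.
  reduce S modulo (f_1, f_2, g_3):
  remainder 12*v**4 + 16*v**3 + 23/6*v**2 ≠ 0; add g_4 = 12*v**4 + 16*v**3 + 23/6*v**2 to the basis.

The other S-polynomials (S(f_2,g_3), S(f_1,g_4), S(f_2,g_4), S(g_3,g_4)) all reduce to 0 modulo the current basis, so we have a Gröbner basis.
Inter-reduce: drop elements whose leading term is divisible by another's, tail-reduce, and make monic.
Reduced Gröbner basis: {u - 12*v**3 - 8*v**2 + 3/2*v - 1, v**4 + 4/3*v**3 + 23/72*v**2}.

Buchberger on the second generating set:
h_1 = -7*u**2 - 27*u*v - 4*u + 56*v**2 + 11, LT = u**2.
h_2 = -6*u*v - 4*u + 4, LT = u*v.

S(h_1,h_2): lcm = u**2*v. S = -2/3*u**2 + 27/7*u*v**2 + 4/7*u*v + 2/3*u - 8*v**3 - 11/7*v.
  reduce S modulo (h_1, h_2):
  remainder 2/3*u - 8*v**3 - 16/3*v**2 + v - 2/3 ≠ 0; add k_3 = 2/3*u - 8*v**3 - 16/3*v**2 + v - 2/3 to the basis.

S(h_2,k_3): lcm = u*v. S = 2/3*u + 12*v**4 + 8*v**3 - 3/2*v**2 + v - 2/3.
  reduce S modulo (h_1, h_2, k_3):
  remainder 12*v**4 + 16*v**3 + 23/6*v**2 ≠ 0; add k_4 = 12*v**4 + 16*v**3 + 23/6*v**2 to the basis.

The other S-polynomials (S(h_1,k_3), S(h_1,k_4), S(h_2,k_4), S(k_3,k_4)) all reduce to 0 modulo the current basis, so we have a Gröbner basis.
Inter-reduce: drop elements whose leading term is divisible by another's, tail-reduce, and make monic.
Reduced Gröbner basis: {u - 12*v**3 - 8*v**2 + 3/2*v - 1, v**4 + 4/3*v**3 + 23/72*v**2}.

These coincide, so the ideals are equal.

Yes, the ideals are equal.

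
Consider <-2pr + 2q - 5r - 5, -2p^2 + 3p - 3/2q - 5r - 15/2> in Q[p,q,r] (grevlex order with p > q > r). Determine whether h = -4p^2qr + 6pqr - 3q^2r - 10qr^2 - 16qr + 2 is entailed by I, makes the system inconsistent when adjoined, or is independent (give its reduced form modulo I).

-4p^2qr + 6pqr - 3q^2r - 10qr^2 - 16qr + 2 is independent of I; its normal form modulo I is -qr + 2.

First compute the reduced Gröbner basis of I by Buchberger's algorithm.
f_1 = -2pr + 2q - 5r - 5, LT = pr.
f_2 = -2p^2 + 3p - 3/2q - 5r - 15/2, LT = p^2.

S(f_1,f_2): lcm = p^2r. S = -pq + 4pr - 3/4qr - 5/2r^2 + 5/2p - 15/4r.
  leading term pq: no divisor's leading term divides it; move -pq to the remainder.
  leading term pr: subtract (-2)·f_1 from 4pr - 3/4qr - 5/2r^2 + 5/2p - 15/4r → -3/4qr - 5/2r^2 + 5/2p + 4q - 55/4r - 10
  leading term qr: no divisor's leading term divides it; move -3/4qr to the remainder.
  leading term r^2: no divisor's leading term divides it; move -5/2r^2 to the remainder.
  leading term p: no divisor's leading term divides it; move 5/2p to the remainder.
  leading term q: no divisor's leading term divides it; move 4q to the remainder.
  leading term r: no divisor's leading term divides it; move -55/4r to the remainder.
  leading term 1: no divisor's leading term divides it; move -10 to the remainder.
  remainder -pq - 3/4qr - 5/2r^2 + 5/2p + 4q - 55/4r - 10 ≠ 0; add k_3 = -pq - 3/4qr - 5/2r^2 + 5/2p + 4q - 55/4r - 10 to the basis.

S(f_1,k_3): lcm = pqr. S = -3/4qr^2 - 5/2r^3 - q^2 + 5/2pr + 13/2qr - 55/4r^2 + 5/2q - 10r.
  leading term qr^2: no divisor's leading term divides it; move -3/4qr^2 to the remainder.
  leading term r^3: no divisor's leading term divides it; move -5/2r^3 to the remainder.
  leading term q^2: no divisor's leading term divides it; move -q^2 to the remainder.
  leading term pr: subtract (-5/4)·f_1 from 5/2pr + 13/2qr - 55/4r^2 + 5/2q - 10r → 13/2qr - 55/4r^2 + 5q - 65/4r - 25/4
  leading term qr: no divisor's leading term divides it; move 13/2qr to the remainder.
  leading term r^2: no divisor's leading term divides it; move -55/4r^2 to the remainder.
  leading term q: no divisor's leading term divides it; move 5q to the remainder.
  leading term r: no divisor's leading term divides it; move -65/4r to the remainder.
  leading term 1: no divisor's leading term divides it; move -25/4 to the remainder.
  remainder -3/4qr^2 - 5/2r^3 - q^2 + 13/2qr - 55/4r^2 + 5q - 65/4r - 25/4 ≠ 0; add k_4 = -3/4qr^2 - 5/2r^3 - q^2 + 13/2qr - 55/4r^2 + 5q - 65/4r - 25/4 to the basis.

The other S-polynomials (S(f_2,k_3), S(f_1,k_4), S(f_2,k_4), S(k_3,k_4)) all reduce to 0 modulo the current basis, so we have a Gröbner basis.
Inter-reduce: drop elements whose leading term is divisible by another's, tail-reduce, and make monic.
Reduced Gröbner basis: {qr^2 + 10/3r^3 + 4/3q^2 - 26/3qr + 55/3r^2 - 20/3q + 65/3r + 25/3, p^2 - 3/2p + 3/4q + 5/2r + 15/4, pq + 3/4qr + 5/2r^2 - 5/2p - 4q + 55/4r + 10, pr - q + 5/2r + 5/2}.
Label its elements g_1 = qr^2 + 10/3r^3 + 4/3q^2 - 26/3qr + 55/3r^2 - 20/3q + 65/3r + 25/3, g_2 = p^2 - 3/2p + 3/4q + 5/2r + 15/4, g_3 = pq + 3/4qr + 5/2r^2 - 5/2p - 4q + 55/4r + 10, g_4 = pr - q + 5/2r + 5/2.

Reduce h = -4p^2qr + 6pqr - 3q^2r - 10qr^2 - 16qr + 2 modulo G:
  leading term p^2qr: subtract (-4qr)·g_2 from -4p^2qr + 6pqr - 3q^2r - 10qr^2 - 16qr + 2 → -qr + 2
  leading term qr: no divisor's leading term divides it; move -qr to the remainder.
  leading term 1: no divisor's leading term divides it; move 2 to the remainder.
  normal form = -qr + 2.
The normal form is nonzero, so h ∉ I. Since h minus its normal form lies in I, I + (h) = I + (n) where n = -qr + 2; decide whether this ideal is the whole ring.
Run Buchberger on G together with n (pairs among the g_i already reduce to 0 since G is a Gröbner basis):
g_1 = qr^2 + 10/3r^3 + 4/3q^2 - 26/3qr + 55/3r^2 - 20/3q + 65/3r + 25/3, LT = qr^2.
g_2 = p^2 - 3/2p + 3/4q + 5/2r + 15/4, LT = p^2.
g_3 = pq + 3/4qr + 5/2r^2 - 5/2p - 4q + 55/4r + 10, LT = pq.
g_4 = pr - q + 5/2r + 5/2, LT = pr.
n = -qr + 2, LT = qr.

S(g_1,n): lcm = qr^2. S = 10/3r^3 + 4/3q^2 - 26/3qr + 55/3r^2 - 20/3q + 71/3r + 25/3.
  leading term r^3: no divisor's leading term divides it; move 10/3r^3 to the remainder.
  leading term q^2: no divisor's leading term divides it; move 4/3q^2 to the remainder.
  leading term qr: subtract (26/3)·n from -26/3qr + 55/3r^2 - 20/3q + 71/3r + 25/3 → 55/3r^2 - 20/3q + 71/3r - 9
  leading term r^2: no divisor's leading term divides it; move 55/3r^2 to the remainder.
  leading term q: no divisor's leading term divides it; move -20/3q to the remainder.
  leading term r: no divisor's leading term divides it; move 71/3r to the remainder.
  leading term 1: no divisor's leading term divides it; move -9 to the remainder.
  remainder 10/3r^3 + 4/3q^2 + 55/3r^2 - 20/3q + 71/3r - 9 ≠ 0; add m_6 = 10/3r^3 + 4/3q^2 + 55/3r^2 - 20/3q + 71/3r - 9 to the basis.

S(g_3,n): lcm = pqr. S = 3/4qr^2 + 5/2r^3 - 5/2pr - 4qr + 55/4r^2 + 2p + 10r.
  leading term qr^2: subtract (3/4)·g_1 from 3/4qr^2 + 5/2r^3 - 5/2pr - 4qr + 55/4r^2 + 2p + 10r → -q^2 - 5/2pr + 5/2qr + 2p + 5q - 25/4r - 25/4
  leading term q^2: no divisor's leading term divides it; move -q^2 to the remainder.
  leading term pr: subtract (-5/2)·g_4 from -5/2pr + 5/2qr + 2p + 5q - 25/4r - 25/4 → 5/2qr + 2p + 5/2q
  leading term qr: subtract (-5/2)·n from 5/2qr + 2p + 5/2q → 2p + 5/2q + 5
  leading term p: no divisor's leading term divides it; move 2p to the remainder.
  leading term q: no divisor's leading term divides it; move 5/2q to the remainder.
  leading term 1: no divisor's leading term divides it; move 5 to the remainder.
  remainder -q^2 + 2p + 5/2q + 5 ≠ 0; add m_7 = -q^2 + 2p + 5/2q + 5 to the basis.

The other S-polynomials (S(g_1,g_2), S(g_1,g_3), S(g_1,g_4), S(g_2,g_3), S(g_2,g_4), S(g_2,n), S(g_3,g_4), S(g_4,n), S(g_1,m_6), S(g_2,m_6), S(g_3,m_6), S(g_4,m_6), S(n,m_6), S(g_1,m_7), S(g_2,m_7), S(g_3,m_7), S(g_4,m_7), S(n,m_7), S(m_6,m_7)) all reduce to 0 modulo the current basis, so we have a Gröbner basis.
Inter-reduce: drop elements whose leading term is divisible by another's, tail-reduce, and make monic.
Reduced Gröbner basis: {r^3 + 11/2r^2 + 4/5p - q + 71/10r - 7/10, p^2 - 3/2p + 3/4q + 5/2r + 15/4, pq + 5/2r^2 - 5/2p - 4q + 55/4r + 23/2, q^2 - 2p - 5/2q - 5, pr - q + 5/2r + 5/2, qr - 2}.
The reduced Gröbner basis of I + (h) is {r^3 + 11/2r^2 + 4/5p - q + 71/10r - 7/10, p^2 - 3/2p + 3/4q + 5/2r + 15/4, pq + 5/2r^2 - 5/2p - 4q + 55/4r + 23/2, q^2 - 2p - 5/2q - 5, pr - q + 5/2r + 5/2, qr - 2} ≠ {1}, a proper ideal, so the enlarged system stays consistent: h is independent of I, with normal form -qr + 2.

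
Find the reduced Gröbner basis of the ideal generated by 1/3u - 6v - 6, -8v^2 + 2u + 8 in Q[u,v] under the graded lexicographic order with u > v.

f_1 = 1/3u - 6v - 6, LT = u.
f_2 = -8v^2 + 2u + 8, LT = v^2.

The S-polynomials (S(f_1,f_2)) all reduce to 0 modulo the current basis, so we have a Gröbner basis.

G = {v^2 - 9/2v - 11/2, u - 18v - 18}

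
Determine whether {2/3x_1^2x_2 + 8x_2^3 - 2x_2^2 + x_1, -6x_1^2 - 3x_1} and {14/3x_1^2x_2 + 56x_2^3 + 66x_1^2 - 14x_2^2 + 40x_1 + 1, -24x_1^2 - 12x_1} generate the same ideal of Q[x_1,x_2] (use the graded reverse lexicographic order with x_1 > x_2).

Since reduced Gröbner bases are canonical representatives of ideals under a given ordering, it suffices to compute and compare them.
Buchberger on the first generating set:
f_1 = 2/3x_1^2x_2 + 8x_2^3 - 2x_2^2 + x_1, LT = x_1^2x_2.
f_2 = -6x_1^2 - 3x_1, LT = x_1^2.

S(f_1,f_2): lcm = x_1^2x_2. S = 12x_2^3 - 1/2x_1x_2 - 3x_2^2 + 3/2x_1.
  leading term x_2^3: no divisor's leading term divides it; move 12x_2^3 to the remainder.
  leading term x_1x_2: no divisor's leading term divides it; move -1/2x_1x_2 to the remainder.
  leading term x_2^2: no divisor's leading term divides it; move -3x_2^2 to the remainder.
  leading term x_1: no divisor's leading term divides it; move 3/2x_1 to the remainder.
  remainder 12x_2^3 - 1/2x_1x_2 - 3x_2^2 + 3/2x_1 ≠ 0; add g_3 = 12x_2^3 - 1/2x_1x_2 - 3x_2^2 + 3/2x_1 to the basis.

S(f_1,g_3): lcm = x_1^2x_2^3. S = 12x_2^5 + 1/24x_1^3x_2 + 1/4x_1^2x_2^2 - 3x_2^4 - 1/8x_1^3 + 3/2x_1x_2^2.
  leading term x_2^5: subtract (x_2^2)·g_3 from 12x_2^5 + 1/24x_1^3x_2 + 1/4x_1^2x_2^2 - 3x_2^4 - 1/8x_1^3 + 3/2x_1x_2^2 → 1/24x_1^3x_2 + 1/4x_1^2x_2^2 + 1/2x_1x_2^3 - 1/8x_1^3
  leading term x_1^3x_2: subtract (1/16x_1)·f_1 from 1/24x_1^3x_2 + 1/4x_1^2x_2^2 + 1/2x_1x_2^3 - 1/8x_1^3 → 1/4x_1^2x_2^2 - 1/8x_1^3 + 1/8x_1x_2^2 - 1/16x_1^2
  leading term x_1^2x_2^2: subtract (3/8x_2)·f_1 from 1/4x_1^2x_2^2 - 1/8x_1^3 + 1/8x_1x_2^2 - 1/16x_1^2 → -3x_2^4 - 1/8x_1^3 + 1/8x_1x_2^2 + 3/4x_2^3 - 1/16x_1^2 - 3/8x_1x_2
  leading term x_2^4: subtract (-1/4x_2)·g_3 from -3x_2^4 - 1/8x_1^3 + 1/8x_1x_2^2 + 3/4x_2^3 - 1/16x_1^2 - 3/8x_1x_2 → -1/8x_1^3 - 1/16x_1^2
  leading term x_1^3: subtract (1/48x_1)·f_2 from -1/8x_1^3 - 1/16x_1^2 → 0
  remainder 0.

S(f_2,g_3): leading monomials are coprime, so the S-polynomial reduces to 0 (Buchberger's first criterion).
Every S-polynomial of the final basis reduces to 0, so we have a Gröbner basis.
Inter-reduce: drop elements whose leading term is divisible by another's, tail-reduce, and make monic.
Reduced Gröbner basis: {x_2^3 - 1/24x_1x_2 - 1/4x_2^2 + 1/8x_1, x_1^2 + 1/2x_1}.

Buchberger on the second generating set:
h_1 = 14/3x_1^2x_2 + 56x_2^3 + 66x_1^2 - 14x_2^2 + 40x_1 + 1, LT = x_1^2x_2.
h_2 = -24x_1^2 - 12x_1, LT = x_1^2.

S(h_1,h_2): lcm = x_1^2x_2. S = 12x_2^3 + 99/7x_1^2 - 1/2x_1x_2 - 3x_2^2 + 60/7x_1 + 3/14.
  leading term x_2^3: no divisor's leading term divides it; move 12x_2^3 to the remainder.
  leading term x_1^2: subtract (-33/56)·h_2 from 99/7x_1^2 - 1/2x_1x_2 - 3x_2^2 + 60/7x_1 + 3/14 → -1/2x_1x_2 - 3x_2^2 + 3/2x_1 + 3/14
  leading term x_1x_2: no divisor's leading term divides it; move -1/2x_1x_2 to the remainder.
  leading term x_2^2: no divisor's leading term divides it; move -3x_2^2 to the remainder.
  leading term x_1: no divisor's leading term divides it; move 3/2x_1 to the remainder.
  leading term 1: no divisor's leading term divides it; move 3/14 to the remainder.
  remainder 12x_2^3 - 1/2x_1x_2 - 3x_2^2 + 3/2x_1 + 3/14 ≠ 0; add k_3 = 12x_2^3 - 1/2x_1x_2 - 3x_2^2 + 3/2x_1 + 3/14 to the basis.

S(h_1,k_3): lcm = x_1^2x_2^3. S = 12x_2^5 + 1/24x_1^3x_2 + 403/28x_1^2x_2^2 - 3x_2^4 - 1/8x_1^3 + 60/7x_1x_2^2 - 1/56x_1^2 + 3/14x_2^2.
  leading term x_2^5: subtract (x_2^2)·k_3 from 12x_2^5 + 1/24x_1^3x_2 + 403/28x_1^2x_2^2 - 3x_2^4 - 1/8x_1^3 + 60/7x_1x_2^2 - 1/56x_1^2 + 3/14x_2^2 → 1/24x_1^3x_2 + 403/28x_1^2x_2^2 + 1/2x_1x_2^3 - 1/8x_1^3 + 99/14x_1x_2^2 - 1/56x_1^2
  leading term x_1^3x_2: subtract (1/112x_1)·h_1 from 1/24x_1^3x_2 + 403/28x_1^2x_2^2 + 1/2x_1x_2^3 - 1/8x_1^3 + 99/14x_1x_2^2 - 1/56x_1^2 → 403/28x_1^2x_2^2 - 5/7x_1^3 + 403/56x_1x_2^2 - 3/8x_1^2 - 1/112x_1
  leading term x_1^2x_2^2: subtract (1209/392x_2)·h_1 from 403/28x_1^2x_2^2 - 5/7x_1^3 + 403/56x_1x_2^2 - 3/8x_1^2 - 1/112x_1 → -1209/7x_2^4 - 5/7x_1^3 - 39897/196x_1^2x_2 + 403/56x_1x_2^2 + 1209/28x_2^3 - 3/8x_1^2 - 6045/49x_1x_2 - 1/112x_1 - 1209/392x_2
  leading term x_2^4: subtract (-403/28x_2)·k_3 from -1209/7x_2^4 - 5/7x_1^3 - 39897/196x_1^2x_2 + 403/56x_1x_2^2 + 1209/28x_2^3 - 3/8x_1^2 - 6045/49x_1x_2 - 1/112x_1 - 1209/392x_2 → -5/7x_1^3 - 39897/196x_1^2x_2 - 3/8x_1^2 - 39897/392x_1x_2 - 1/112x_1
  leading term x_1^3: subtract (5/168x_1)·h_2 from -5/7x_1^3 - 39897/196x_1^2x_2 - 3/8x_1^2 - 39897/392x_1x_2 - 1/112x_1 → -39897/196x_1^2x_2 - 1/56x_1^2 - 39897/392x_1x_2 - 1/112x_1
  leading term x_1^2x_2: subtract (-119691/2744)·h_1 from -39897/196x_1^2x_2 - 1/56x_1^2 - 39897/392x_1x_2 - 1/112x_1 → 119691/49x_2^3 + 7899557/2744x_1^2 - 39897/392x_1x_2 - 119691/196x_2^2 + 9575231/5488x_1 + 119691/2744
  leading term x_2^3: subtract (39897/196)·k_3 from 119691/49x_2^3 + 7899557/2744x_1^2 - 39897/392x_1x_2 - 119691/196x_2^2 + 9575231/5488x_1 + 119691/2744 → 7899557/2744x_1^2 + 7899557/5488x_1
  leading term x_1^2: subtract (-7899557/65856)·h_2 from 7899557/2744x_1^2 + 7899557/5488x_1 → 0
  remainder 0.

S(h_2,k_3): leading monomials are coprime, so the S-polynomial reduces to 0 (Buchberger's first criterion).
Every S-polynomial of the final basis reduces to 0, so we have a Gröbner basis.
Inter-reduce: drop elements whose leading term is divisible by another's, tail-reduce, and make monic.
Reduced Gröbner basis: {x_2^3 - 1/24x_1x_2 - 1/4x_2^2 + 1/8x_1 + 1/56, x_1^2 + 1/2x_1}.

The bases are distinct; the ideals are different.

No, the ideals differ.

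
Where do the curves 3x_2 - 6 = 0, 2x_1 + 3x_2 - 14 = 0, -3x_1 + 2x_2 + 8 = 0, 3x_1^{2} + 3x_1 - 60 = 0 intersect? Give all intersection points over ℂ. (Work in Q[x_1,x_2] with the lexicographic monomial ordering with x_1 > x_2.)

Compute a lex Gröbner basis by Buchberger's algorithm.
f_1 = 3x_2 - 6, LT = x_2.
f_2 = 2x_1 + 3x_2 - 14, LT = x_1.
f_3 = -3x_1 + 2x_2 + 8, LT = x_1.
f_4 = 3x_1^{2} + 3x_1 - 60, LT = x_1^{2}.

S(f_1,f_2): leading monomials are coprime, so the S-polynomial reduces to 0 (Buchberger's first criterion).
S(f_1,f_3): leading monomials are coprime, so the S-polynomial reduces to 0 (Buchberger's first criterion).
S(f_1,f_4): leading monomials are coprime, so the S-polynomial reduces to 0 (Buchberger's first criterion).
S(f_2,f_3): lcm = x_1. S = \tfrac{13}{6}x_2 - \tfrac{13}{3}.
  leading term x_2: subtract (\tfrac{13}{18})·f_1 from \tfrac{13}{6}x_2 - \tfrac{13}{3} → 0
  remainder 0.

S(f_2,f_4): lcm = x_1^{2}. S = \tfrac{3}{2}x_1x_2 - 8x_1 + 20.
  leading term x_1x_2: subtract (\tfrac{1}{2}x_1)·f_1 from \tfrac{3}{2}x_1x_2 - 8x_1 + 20 → -5x_1 + 20
  leading term x_1: subtract (-\tfrac{5}{2})·f_2 from -5x_1 + 20 → \tfrac{15}{2}x_2 - 15
  leading term x_2: subtract (\tfrac{5}{2})·f_1 from \tfrac{15}{2}x_2 - 15 → 0
  remainder 0.

S(f_3,f_4): lcm = x_1^{2}. S = -\tfrac{2}{3}x_1x_2 - \tfrac{11}{3}x_1 + 20.
  leading term x_1x_2: subtract (-\tfrac{2}{9}x_1)·f_1 from -\tfrac{2}{3}x_1x_2 - \tfrac{11}{3}x_1 + 20 → -5x_1 + 20
  leading term x_1: subtract (-\tfrac{5}{2})·f_2 from -5x_1 + 20 → \tfrac{15}{2}x_2 - 15
  leading term x_2: subtract (\tfrac{5}{2})·f_1 from \tfrac{15}{2}x_2 - 15 → 0
  remainder 0.

Every S-polynomial of the final basis reduces to 0, so we have a Gröbner basis.
Inter-reduce: drop elements whose leading term is divisible by another's, tail-reduce, and make monic.
Reduced Gröbner basis: {x_1 - 4, x_2 - 2}.

From the last basis element, x_2 - 2 = 0, so x_2 takes values in {2}. Each choice, substituted upward through the basis, yields the corresponding point(s) of the solution set.
  x_2 = 2: the earlier basis element becomes x_1 - 4 = 0, giving x_1 = 4 — point (4, 2).
Each listed point satisfies every original equation (direct substitution).

{(4, 2)}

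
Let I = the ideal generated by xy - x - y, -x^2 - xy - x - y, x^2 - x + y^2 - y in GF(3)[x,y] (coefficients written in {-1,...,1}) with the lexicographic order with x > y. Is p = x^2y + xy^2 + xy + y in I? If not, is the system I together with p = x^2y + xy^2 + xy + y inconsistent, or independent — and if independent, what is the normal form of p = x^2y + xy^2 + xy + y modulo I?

x^2y + xy^2 + xy + y is independent of I; its normal form modulo I is y.

First compute the reduced Gröbner basis of I by Buchberger's algorithm.
f_1 = xy - x - y, LT = xy.
f_2 = -x^2 - xy - x - y, LT = x^2.
f_3 = x^2 - x + y^2 - y, LT = x^2.

S(f_1,f_2): lcm = x^2y. S = -x^2 - xy^2 + xy - y^2.
  leading term x^2: subtract (1)·f_2 from -x^2 - xy^2 + xy - y^2 → -xy^2 - xy + x - y^2 + y
  leading term xy^2: subtract (-y)·f_1 from -xy^2 - xy + x - y^2 + y → xy + x + y^2 + y
  leading term xy: subtract (1)·f_1 from xy + x + y^2 + y → -x + y^2 - y
  leading term x: no divisor's leading term divides it; move -x to the remainder.
  leading term y^2: no divisor's leading term divides it; move y^2 to the remainder.
  leading term y: no divisor's leading term divides it; move -y to the remainder.
  remainder -x + y^2 - y ≠ 0; add h_4 = -x + y^2 - y to the basis.

S(f_1,f_3): lcm = x^2y. S = -x^2 - y^3 + y^2.
  leading term x^2: subtract (1)·f_2 from -x^2 - y^3 + y^2 → xy + x - y^3 + y^2 + y
  leading term xy: subtract (1)·f_1 from xy + x - y^3 + y^2 + y → -x - y^3 + y^2 - y
  leading term x: subtract (1)·h_4 from -x - y^3 + y^2 - y → -y^3
  leading term y^3: no divisor's leading term divides it; move -y^3 to the remainder.
  remainder -y^3 ≠ 0; add h_5 = -y^3 to the basis.

S(f_2,f_3): lcm = x^2. S = xy - x - y^2 - y.
  leading term xy: subtract (1)·f_1 from xy - x - y^2 - y → -y^2
  leading term y^2: no divisor's leading term divides it; move -y^2 to the remainder.
  remainder -y^2 ≠ 0; add h_6 = -y^2 to the basis.

The other S-polynomials (S(f_1,h_4), S(f_2,h_4), S(f_3,h_4), S(f_1,h_5), S(f_2,h_5), S(f_3,h_5), S(h_4,h_5), S(f_1,h_6), S(f_2,h_6), S(f_3,h_6), S(h_4,h_6), S(h_5,h_6)) all reduce to 0 modulo the current basis, so we have a Gröbner basis.
Inter-reduce: drop elements whose leading term is divisible by another's, tail-reduce, and make monic.
Reduced Gröbner basis: {x + y, y^2}.
Label its elements g_1 = x + y, g_2 = y^2.

Reduce p = x^2y + xy^2 + xy + y modulo G:
  leading term x^2y: subtract (xy)·g_1 from x^2y + xy^2 + xy + y → xy + y
  leading term xy: subtract (y)·g_1 from xy + y → -y^2 + y
  leading term y^2: subtract (-1)·g_2 from -y^2 + y → y
  leading term y: no divisor's leading term divides it; move y to the remainder.
  normal form = y.
The normal form is nonzero, so p ∉ I. Since p minus its normal form lies in I, I + (p) = I + (r) where r = y; decide whether this ideal is the whole ring.
Run Buchberger on G together with r (pairs among the g_i already reduce to 0 since G is a Gröbner basis):
g_1 = x + y, LT = x.
g_2 = y^2, LT = y^2.
r = y, LT = y.

The S-polynomials (S(g_1,g_2), S(g_1,r), S(g_2,r)) all reduce to 0 modulo the current basis, so we have a Gröbner basis.
Inter-reduce: drop elements whose leading term is divisible by another's, tail-reduce, and make monic.
Reduced Gröbner basis: {x, y}.
The reduced Gröbner basis of I + (p) is {x, y} ≠ {1}, a proper ideal, so the enlarged system stays consistent: p is independent of I, with normal form y.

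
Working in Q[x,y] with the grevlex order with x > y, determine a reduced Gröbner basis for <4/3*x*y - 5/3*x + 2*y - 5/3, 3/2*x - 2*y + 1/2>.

G = {y**2 - 3/8*y - 5/8, x - 4/3*y + 1/3}

This is the nonlinear analogue of row-reducing a linear system.

f_1 = 4/3*x*y - 5/3*x + 2*y - 5/3, LT = x*y.
f_2 = 3/2*x - 2*y + 1/2, LT = x.

S(f_1,f_2): lcm = x*y. S = 4/3*y**2 - 5/4*x + 7/6*y - 5/4.
  leading term y**2: no divisor's leading term divides it; move 4/3*y**2 to the remainder.
  leading term x: subtract (-5/6)·f_2 from -5/4*x + 7/6*y - 5/4 → -1/2*y - 5/6
  leading term y: no divisor's leading term divides it; move -1/2*y to the remainder.
  leading term 1: no divisor's leading term divides it; move -5/6 to the remainder.
  remainder 4/3*y**2 - 1/2*y - 5/6 ≠ 0; add g_3 = 4/3*y**2 - 1/2*y - 5/6 to the basis.

The other S-polynomials (S(f_1,g_3), S(f_2,g_3)) all reduce to 0 modulo the current basis, so we have a Gröbner basis.
Inter-reduce: drop elements whose leading term is divisible by another's, tail-reduce, and make monic.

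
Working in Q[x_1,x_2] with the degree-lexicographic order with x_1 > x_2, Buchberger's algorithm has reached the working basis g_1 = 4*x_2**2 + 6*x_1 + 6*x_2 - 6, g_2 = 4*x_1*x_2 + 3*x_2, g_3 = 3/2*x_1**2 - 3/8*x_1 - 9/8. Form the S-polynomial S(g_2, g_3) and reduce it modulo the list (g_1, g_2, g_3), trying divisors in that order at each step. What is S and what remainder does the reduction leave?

lcm(LM(g_2), LM(g_3)) = x_1**2*x_2.
S = (lcm/LT(g_2))·g_2 − (lcm/LT(g_3))·g_3 = x_1*x_2 + 3/4*x_2.
Reduce S modulo (g_1, g_2, g_3) in that order:
  leading term x_1*x_2: subtract (1/4)·g_2 from x_1*x_2 + 3/4*x_2 → 0
The remainder is 0, so this S-polynomial contributes no new basis element.

S(g_2, g_3) = x_1*x_2 + 3/4*x_2; remainder on division = 0.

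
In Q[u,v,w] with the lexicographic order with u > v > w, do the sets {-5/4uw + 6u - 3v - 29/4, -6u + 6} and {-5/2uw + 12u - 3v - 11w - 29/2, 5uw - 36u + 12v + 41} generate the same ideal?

Two ideals are equal iff their reduced Gröbner bases coincide (the reduced basis is unique for a fixed ordering).
Buchberger on the first generating set:
f_1 = -5/4uw + 6u - 3v - 29/4, LT = uw.
f_2 = -6u + 6, LT = u.

S(f_1,f_2): lcm = uw. S = -24/5u + 12/5v + w + 29/5.
  leading term u: subtract (4/5)·f_2 from -24/5u + 12/5v + w + 29/5 → 12/5v + w + 1
  leading term v: no divisor's leading term divides it; move 12/5v to the remainder.
  leading term w: no divisor's leading term divides it; move w to the remainder.
  leading term 1: no divisor's leading term divides it; move 1 to the remainder.
  remainder 12/5v + w + 1 ≠ 0; add g_3 = 12/5v + w + 1 to the basis.

The other S-polynomials (S(f_1,g_3), S(f_2,g_3)) all reduce to 0 modulo the current basis, so we have a Gröbner basis.
Inter-reduce: drop elements whose leading term is divisible by another's, tail-reduce, and make monic.
Reduced Gröbner basis: {u - 1, v + 5/12w + 5/12}.

Buchberger on the second generating set:
h_1 = -5/2uw + 12u - 3v - 11w - 29/2, LT = uw.
h_2 = 5uw - 36u + 12v + 41, LT = uw.

S(h_1,h_2): lcm = uw. S = 12/5u - 6/5v + 22/5w - 12/5.
  leading term u: no divisor's leading term divides it; move 12/5u to the remainder.
  leading term v: no divisor's leading term divides it; move -6/5v to the remainder.
  leading term w: no divisor's leading term divides it; move 22/5w to the remainder.
  leading term 1: no divisor's leading term divides it; move -12/5 to the remainder.
  remainder 12/5u - 6/5v + 22/5w - 12/5 ≠ 0; add k_3 = 12/5u - 6/5v + 22/5w - 12/5 to the basis.

S(h_1,k_3): lcm = uw. S = -24/5u + 1/2vw + 6/5v - 11/6w^2 + 27/5w + 29/5.
  leading term u: subtract (-2)·k_3 from -24/5u + 1/2vw + 6/5v - 11/6w^2 + 27/5w + 29/5 → 1/2vw - 6/5v - 11/6w^2 + 71/5w + 1
  leading term vw: no divisor's leading term divides it; move 1/2vw to the remainder.
  leading term v: no divisor's leading term divides it; move -6/5v to the remainder.
  leading term w^2: no divisor's leading term divides it; move -11/6w^2 to the remainder.
  leading term w: no divisor's leading term divides it; move 71/5w to the remainder.
  leading term 1: no divisor's leading term divides it; move 1 to the remainder.
  remainder 1/2vw - 6/5v - 11/6w^2 + 71/5w + 1 ≠ 0; add k_4 = 1/2vw - 6/5v - 11/6w^2 + 71/5w + 1 to the basis.

The other S-polynomials (S(h_2,k_3), S(h_1,k_4), S(h_2,k_4), S(k_3,k_4)) all reduce to 0 modulo the current basis, so we have a Gröbner basis.
Inter-reduce: drop elements whose leading term is divisible by another's, tail-reduce, and make monic.
Reduced Gröbner basis: {u - 1/2v + 11/6w - 1, vw - 12/5v - 11/3w^2 + 142/5w + 2}.

Since the reduced bases disagree, the two ideals are not the same.

No, the ideals differ.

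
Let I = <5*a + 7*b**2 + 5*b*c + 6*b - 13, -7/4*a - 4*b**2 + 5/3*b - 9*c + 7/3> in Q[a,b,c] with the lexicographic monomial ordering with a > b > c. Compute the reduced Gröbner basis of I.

G = {a + 80/31*b*c + 428/93*b - 252/31*c - 428/93, b**2 - 35/31*b*c - 226/93*b + 180/31*c + 133/93}

f_1 = 5*a + 7*b**2 + 5*b*c + 6*b - 13, LT = a.
f_2 = -7/4*a - 4*b**2 + 5/3*b - 9*c + 7/3, LT = a.

S(f_1,f_2): lcm = a. S = -31/35*b**2 + b*c + 226/105*b - 36/7*c - 19/15.
  reduce S modulo (f_1, f_2):
  remainder -31/35*b**2 + b*c + 226/105*b - 36/7*c - 19/15 ≠ 0; add g_3 = -31/35*b**2 + b*c + 226/105*b - 36/7*c - 19/15 to the basis.

The other S-polynomials (S(f_1,g_3), S(f_2,g_3)) all reduce to 0 modulo the current basis, so we have a Gröbner basis.
Inter-reduce: drop elements whose leading term is divisible by another's, tail-reduce, and make monic.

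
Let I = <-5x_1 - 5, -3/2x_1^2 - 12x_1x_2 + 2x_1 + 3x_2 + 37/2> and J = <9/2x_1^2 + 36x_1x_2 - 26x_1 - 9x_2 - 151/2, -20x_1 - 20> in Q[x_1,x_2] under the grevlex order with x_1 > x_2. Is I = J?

For a fixed monomial order, each ideal has a unique reduced Gröbner basis; comparing bases decides equality.
Buchberger on the first generating set:
f_1 = -5x_1 - 5, LT = x_1.
f_2 = -3/2x_1^2 - 12x_1x_2 + 2x_1 + 3x_2 + 37/2, LT = x_1^2.

S(f_1,f_2): lcm = x_1^2. S = -8x_1x_2 + 7/3x_1 + 2x_2 + 37/3.
  leading term x_1x_2: subtract (8/5x_2)·f_1 from -8x_1x_2 + 7/3x_1 + 2x_2 + 37/3 → 7/3x_1 + 10x_2 + 37/3
  leading term x_1: subtract (-7/15)·f_1 from 7/3x_1 + 10x_2 + 37/3 → 10x_2 + 10
  leading term x_2: no divisor's leading term divides it; move 10x_2 to the remainder.
  leading term 1: no divisor's leading term divides it; move 10 to the remainder.
  remainder 10x_2 + 10 ≠ 0; add g_3 = 10x_2 + 10 to the basis.

S(f_1,g_3): leading monomials are coprime, so the S-polynomial reduces to 0 (Buchberger's first criterion).
S(f_2,g_3): leading monomials are coprime, so the S-polynomial reduces to 0 (Buchberger's first criterion).
Every S-polynomial of the final basis reduces to 0, so we have a Gröbner basis.
Inter-reduce: drop elements whose leading term is divisible by another's, tail-reduce, and make monic.
Reduced Gröbner basis: {x_1 + 1, x_2 + 1}.

Buchberger on the second generating set:
h_1 = 9/2x_1^2 + 36x_1x_2 - 26x_1 - 9x_2 - 151/2, LT = x_1^2.
h_2 = -20x_1 - 20, LT = x_1.

S(h_1,h_2): lcm = x_1^2. S = 8x_1x_2 - 61/9x_1 - 2x_2 - 151/9.
  leading term x_1x_2: subtract (-2/5x_2)·h_2 from 8x_1x_2 - 61/9x_1 - 2x_2 - 151/9 → -61/9x_1 - 10x_2 - 151/9
  leading term x_1: subtract (61/180)·h_2 from -61/9x_1 - 10x_2 - 151/9 → -10x_2 - 10
  leading term x_2: no divisor's leading term divides it; move -10x_2 to the remainder.
  leading term 1: no divisor's leading term divides it; move -10 to the remainder.
  remainder -10x_2 - 10 ≠ 0; add k_3 = -10x_2 - 10 to the basis.

S(h_1,k_3): leading monomials are coprime, so the S-polynomial reduces to 0 (Buchberger's first criterion).
S(h_2,k_3): leading monomials are coprime, so the S-polynomial reduces to 0 (Buchberger's first criterion).
Every S-polynomial of the final basis reduces to 0, so we have a Gröbner basis.
Inter-reduce: drop elements whose leading term is divisible by another's, tail-reduce, and make monic.
Reduced Gröbner basis: {x_1 + 1, x_2 + 1}.

These coincide, so the ideals are equal.

Yes, the ideals are equal.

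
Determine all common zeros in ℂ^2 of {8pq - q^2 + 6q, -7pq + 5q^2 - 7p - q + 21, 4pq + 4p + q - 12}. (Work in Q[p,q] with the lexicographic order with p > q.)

{(3, 0)}

Compute a lex Gröbner basis by Buchberger's algorithm.
f_1 = 8pq - q^2 + 6q, LT = pq.
f_2 = -7pq - 7p + 5q^2 - q + 21, LT = pq.
f_3 = 4pq + 4p + q - 12, LT = pq.

S(f_1,f_2): lcm = pq. S = -p + 33/56q^2 + 17/28q + 3.
  reduce S modulo (f_1, f_2, f_3):
  remainder -p + 33/56q^2 + 17/28q + 3 ≠ 0; add h_4 = -p + 33/56q^2 + 17/28q + 3 to the basis.

S(f_1,f_3): lcm = pq. S = -p - 1/8q^2 + 1/2q + 3.
  reduce S modulo (f_1, f_2, f_3, h_4):
  remainder -5/7q^2 - 3/28q ≠ 0; add h_5 = -5/7q^2 - 3/28q to the basis.

S(f_1,h_4): lcm = pq. S = 33/56q^3 + 27/56q^2 + 15/4q.
  reduce S modulo (f_1, f_2, f_3, h_4, h_5):
  remainder 11811/3200q ≠ 0; add h_6 = 11811/3200q to the basis.

The other S-polynomials (S(f_2,f_3), S(f_2,h_4), S(f_3,h_4), S(f_1,h_5), S(f_2,h_5), S(f_3,h_5), S(h_4,h_5), S(f_1,h_6), S(f_2,h_6), S(f_3,h_6), S(h_4,h_6), S(h_5,h_6)) all reduce to 0 modulo the current basis, so we have a Gröbner basis.
Inter-reduce: drop elements whose leading term is divisible by another's, tail-reduce, and make monic.
Reduced Gröbner basis: {p - 3, q}.

The lex basis is triangular: the last element involves only q. Solving q = 0 gives q ∈ {0}; substituting each value into the earlier elements determines the remaining variables.
  q = 0: the earlier basis element becomes p - 3 = 0, giving p = 3 — point (3, 0).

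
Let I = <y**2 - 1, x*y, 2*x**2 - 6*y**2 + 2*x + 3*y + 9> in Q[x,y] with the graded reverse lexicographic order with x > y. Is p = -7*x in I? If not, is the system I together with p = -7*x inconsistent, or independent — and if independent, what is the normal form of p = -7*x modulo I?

-7*x lies in I (it reduces to 0).

First compute the reduced Gröbner basis of I by Buchberger's algorithm.
f_1 = y**2 - 1, LT = y**2.
f_2 = x*y, LT = x*y.
f_3 = 2*x**2 - 6*y**2 + 2*x + 3*y + 9, LT = x**2.

S(f_1,f_2): lcm = x*y**2. S = -x.
  leading term x: no divisor's leading term divides it; move -x to the remainder.
  remainder -x ≠ 0; add h_4 = -x to the basis.

S(f_1,f_3): leading monomials are coprime, so the S-polynomial reduces to 0 (Buchberger's first criterion).
S(f_2,f_3): lcm = x**2*y. S = 3*y**3 - x*y - 3/2*y**2 - 9/2*y.
  leading term y**3: subtract (3*y)·f_1 from 3*y**3 - x*y - 3/2*y**2 - 9/2*y → -x*y - 3/2*y**2 - 3/2*y
  leading term x*y: subtract (-1)·f_2 from -x*y - 3/2*y**2 - 3/2*y → -3/2*y**2 - 3/2*y
  leading term y**2: subtract (-3/2)·f_1 from -3/2*y**2 - 3/2*y → -3/2*y - 3/2
  leading term y: no divisor's leading term divides it; move -3/2*y to the remainder.
  leading term 1: no divisor's leading term divides it; move -3/2 to the remainder.
  remainder -3/2*y - 3/2 ≠ 0; add h_5 = -3/2*y - 3/2 to the basis.

S(f_1,h_4): leading monomials are coprime, so the S-polynomial reduces to 0 (Buchberger's first criterion).
S(f_2,h_4): lcm = x*y. S = 0.
  remainder 0.

S(f_3,h_4): lcm = x**2. S = -3*y**2 + x + 3/2*y + 9/2.
  leading term y**2: subtract (-3)·f_1 from -3*y**2 + x + 3/2*y + 9/2 → x + 3/2*y + 3/2
  leading term x: subtract (-1)·h_4 from x + 3/2*y + 3/2 → 3/2*y + 3/2
  leading term y: subtract (-1)·h_5 from 3/2*y + 3/2 → 0
  remainder 0.

S(f_1,h_5): lcm = y**2. S = -y - 1.
  leading term y: subtract (2/3)·h_5 from -y - 1 → 0
  remainder 0.

S(f_2,h_5): lcm = x*y. S = -x.
  leading term x: subtract (1)·h_4 from -x → 0
  remainder 0.

S(f_3,h_5): leading monomials are coprime, so the S-polynomial reduces to 0 (Buchberger's first criterion).
S(h_4,h_5): leading monomials are coprime, so the S-polynomial reduces to 0 (Buchberger's first criterion).
Every S-polynomial of the final basis reduces to 0, so we have a Gröbner basis.
Inter-reduce: drop elements whose leading term is divisible by another's, tail-reduce, and make monic.
Reduced Gröbner basis: {x, y + 1}.
Label its elements g_1 = x, g_2 = y + 1.

Reduce p = -7*x modulo G:
  leading term x: subtract (-7)·g_1 from -7*x → 0
  normal form = 0.
Since the normal form is 0, p ∈ I.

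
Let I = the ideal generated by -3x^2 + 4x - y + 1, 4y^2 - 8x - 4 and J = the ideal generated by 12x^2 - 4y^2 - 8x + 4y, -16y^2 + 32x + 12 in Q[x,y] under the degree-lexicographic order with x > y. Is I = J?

No, the ideals differ.

Two ideals are equal iff their reduced Gröbner bases coincide (the reduced basis is unique for a fixed ordering).
Buchberger on the first generating set:
f_1 = -3x^2 + 4x - y + 1, LT = x^2.
f_2 = 4y^2 - 8x - 4, LT = y^2.

The S-polynomials (S(f_1,f_2)) all reduce to 0 modulo the current basis, so we have a Gröbner basis.
Inter-reduce: drop elements whose leading term is divisible by another's, tail-reduce, and make monic.
Reduced Gröbner basis: {x^2 - 4/3x + 1/3y - 1/3, y^2 - 2x - 1}.

Buchberger on the second generating set:
h_1 = 12x^2 - 4y^2 - 8x + 4y, LT = x^2.
h_2 = -16y^2 + 32x + 12, LT = y^2.

The S-polynomials (S(h_1,h_2)) all reduce to 0 modulo the current basis, so we have a Gröbner basis.
Inter-reduce: drop elements whose leading term is divisible by another's, tail-reduce, and make monic.
Reduced Gröbner basis: {x^2 - 4/3x + 1/3y - 1/4, y^2 - 2x - 3/4}.

The bases are distinct; the ideals are different.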